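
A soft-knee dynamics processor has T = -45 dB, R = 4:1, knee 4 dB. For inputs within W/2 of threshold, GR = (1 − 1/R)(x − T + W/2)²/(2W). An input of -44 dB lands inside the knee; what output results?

x − T + W/2 = -44 − (-45) + 2 = 3.
GR = (1 − 1/4) × 3² / 8 = 0.75 × 9 / 8 = 0.84375 dB.
Output = -44 − 0.84375 = -44.84375 dB.

-44.84375 dB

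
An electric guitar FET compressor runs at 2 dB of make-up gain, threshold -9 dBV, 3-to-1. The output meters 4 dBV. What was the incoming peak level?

Remove make-up: 4 − 2 = 2 dBV.
The compressed level sits 2 − (-9) = 11 dB over threshold.
Before 3:1 compression the overshoot was 11 × 3 = 33 dB, so input = -9 + 33 = 24 dBV.

24 dBV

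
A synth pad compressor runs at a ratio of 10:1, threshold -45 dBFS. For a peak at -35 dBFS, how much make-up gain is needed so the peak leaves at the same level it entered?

9 dB

Overshoot 10 dB → 10/10 = 1 dB after compression, so the compressed level is -45 + 1 = -44 dBFS.
Make-up = target − compressed = -35 − (-44) = 9 dB.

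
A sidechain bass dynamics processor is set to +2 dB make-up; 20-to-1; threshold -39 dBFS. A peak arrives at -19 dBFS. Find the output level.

-36 dBFS

Overshoot: -19 − (-39) = 20 dB.
The 20 dB excess becomes 1 dB after 20:1 reduction.
That puts the output at -38 dBFS; make-up adds 2 dB, giving -36 dBFS.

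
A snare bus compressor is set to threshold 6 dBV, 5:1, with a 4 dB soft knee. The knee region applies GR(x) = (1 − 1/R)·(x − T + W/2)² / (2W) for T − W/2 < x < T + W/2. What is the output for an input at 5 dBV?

4.9 dBV

x − T + W/2 = 5 − 6 + 2 = 1.
GR = (1 − 1/5) × 1² / 8 = 0.8 × 1 / 8 = 0.1 dB.
Output = 5 − 0.1 = 4.9 dBV.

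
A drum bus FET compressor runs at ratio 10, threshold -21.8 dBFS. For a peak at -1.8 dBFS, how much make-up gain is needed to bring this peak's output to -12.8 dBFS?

7 dB

Overshoot 20 dB → 20/10 = 2 dB after compression, so the compressed level is -21.8 + 2 = -19.8 dBFS.
Make-up = target − compressed = -12.8 − (-19.8) = 7 dB.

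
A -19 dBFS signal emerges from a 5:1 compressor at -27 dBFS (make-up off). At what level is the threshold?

Input is 10 dB above T (since output overshoot × R = input overshoot: (-27 − T)·5 = -19 − T gives T = -29 dBFS).
Check: -29 + (-19 − (-29))/5 = -29 + 2 = -27 dBFS. ✓

-29 dBFS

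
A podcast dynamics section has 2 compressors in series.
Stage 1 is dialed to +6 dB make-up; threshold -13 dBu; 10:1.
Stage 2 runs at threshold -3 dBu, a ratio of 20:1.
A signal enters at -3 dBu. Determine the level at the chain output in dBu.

-6 dBu

Stage 1: 10 dB above -13 dBu, reduced 10:1 to 1 dB above → -12 dBu; +6 dB make-up → -6 dBu.
Stage 2: -6 dBu ≤ -3 dBu, so stage 2 doesn't engage; output -6 dBu.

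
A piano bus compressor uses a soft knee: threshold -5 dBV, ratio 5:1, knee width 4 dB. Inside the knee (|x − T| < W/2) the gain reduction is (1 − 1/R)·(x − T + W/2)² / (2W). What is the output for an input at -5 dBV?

x − T + W/2 = -5 − (-5) + 2 = 2.
GR = (1 − 1/5) × 2² / 8 = 0.8 × 4 / 8 = 0.4 dB.
Output = -5 − 0.4 = -5.4 dBV.

-5.4 dBV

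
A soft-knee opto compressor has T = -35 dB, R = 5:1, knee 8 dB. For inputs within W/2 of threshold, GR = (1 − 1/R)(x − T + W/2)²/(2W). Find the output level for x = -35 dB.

x − T + W/2 = -35 − (-35) + 4 = 4.
GR = (1 − 1/5) × 4² / 16 = 0.8 × 16 / 16 = 0.8 dB.
Output = -35 − 0.8 = -35.8 dB.

-35.8 dB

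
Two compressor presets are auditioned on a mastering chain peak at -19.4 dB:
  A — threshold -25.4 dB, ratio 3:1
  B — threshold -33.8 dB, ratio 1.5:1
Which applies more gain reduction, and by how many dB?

A: overshoot 6 dB → output overshoot 2 dB → GR 4 dB.
B: overshoot 14.4 dB → output overshoot 9.6 dB → GR 4.8 dB.
Difference: 0.8 dB in favour of B.

B, by 0.8 dB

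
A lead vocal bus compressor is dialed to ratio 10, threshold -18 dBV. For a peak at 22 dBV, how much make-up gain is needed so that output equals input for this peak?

Without make-up, output = threshold + overshoot/10 = -18 + 4 = -14 dBV.
Gap to target: 36 dB.

36 dB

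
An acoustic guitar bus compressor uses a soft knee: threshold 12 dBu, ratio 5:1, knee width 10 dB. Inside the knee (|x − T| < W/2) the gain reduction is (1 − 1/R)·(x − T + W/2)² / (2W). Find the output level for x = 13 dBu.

11.56 dBu

x − T + W/2 = 13 − 12 + 5 = 6.
GR = (1 − 1/5) × 6² / 20 = 0.8 × 36 / 20 = 1.44 dB.
Output = 13 − 1.44 = 11.56 dBu.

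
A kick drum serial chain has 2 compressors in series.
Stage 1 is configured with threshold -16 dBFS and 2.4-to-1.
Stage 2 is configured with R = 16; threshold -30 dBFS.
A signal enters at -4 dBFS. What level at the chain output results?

-28.8125 dBFS

Stage 1: -4 dBFS is 12 dB over -16 dBFS; at 2.4:1 that becomes 5 dB over, giving -11 dBFS.
Stage 2: -11 dBFS is 19 dB over -30 dBFS; at 16:1 that becomes 1.1875 dB over, giving -28.8125 dBFS.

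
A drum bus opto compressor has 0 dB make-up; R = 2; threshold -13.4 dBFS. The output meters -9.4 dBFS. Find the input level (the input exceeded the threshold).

-5.4 dBFS

Post-compression overshoot = -9.4 − (-13.4) = 4 dB.
Undo the ratio: input overshoot = 4 × 2 = 8 dB, giving input = -5.4 dBFS.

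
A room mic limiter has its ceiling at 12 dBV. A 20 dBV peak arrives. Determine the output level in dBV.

At ∞:1, everything above 12 dBV is held at the ceiling.

12 dBV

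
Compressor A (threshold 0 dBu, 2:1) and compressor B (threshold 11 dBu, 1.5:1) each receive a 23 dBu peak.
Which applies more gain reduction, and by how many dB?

A: overshoot 23 dB → output overshoot 11.5 dB → GR 11.5 dB.
B: overshoot 12 dB → output overshoot 8 dB → GR 4 dB.
Difference: 7.5 dB in favour of A.

A, by 7.5 dB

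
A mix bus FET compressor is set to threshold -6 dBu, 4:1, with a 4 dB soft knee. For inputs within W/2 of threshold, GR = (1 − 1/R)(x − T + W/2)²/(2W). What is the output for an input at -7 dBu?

x − T + W/2 = -7 − (-6) + 2 = 1.
GR = (1 − 1/4) × 1² / 8 = 0.75 × 1 / 8 = 0.09375 dB.
Output = -7 − 0.09375 = -7.09375 dBu.

-7.09375 dBu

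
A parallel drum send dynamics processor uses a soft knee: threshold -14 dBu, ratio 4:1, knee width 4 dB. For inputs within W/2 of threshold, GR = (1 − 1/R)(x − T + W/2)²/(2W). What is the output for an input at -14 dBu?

x − T + W/2 = -14 − (-14) + 2 = 2.
GR = (1 − 1/4) × 2² / 8 = 0.75 × 4 / 8 = 0.375 dB.
Output = -14 − 0.375 = -14.375 dBu.

-14.375 dBu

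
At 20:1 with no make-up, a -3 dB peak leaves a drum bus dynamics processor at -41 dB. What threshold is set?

-43 dB

Let T be the threshold. Output overshoot = (input overshoot)/R, so -41 − T = (-3 − T)/20.
20·(-41 − T) = -3 − T → 19·T = -820 − (-3) = -817.
T = -817/19 = -43 dB.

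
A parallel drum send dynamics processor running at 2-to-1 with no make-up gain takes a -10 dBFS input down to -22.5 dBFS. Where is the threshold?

Let T be the threshold. Output overshoot = (input overshoot)/R, so -22.5 − T = (-10 − T)/2.
2·(-22.5 − T) = -10 − T → 1·T = -45 − (-10) = -35.
T = -35/1 = -35 dBFS.

-35 dBFS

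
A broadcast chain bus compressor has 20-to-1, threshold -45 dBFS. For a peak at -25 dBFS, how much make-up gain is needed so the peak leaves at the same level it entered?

Without make-up, output = threshold + overshoot/20 = -45 + 1 = -44 dBFS.
Gap to target: 19 dB.

19 dB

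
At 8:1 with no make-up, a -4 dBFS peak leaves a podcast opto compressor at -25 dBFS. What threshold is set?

-28 dBFS

Gain reduction = -4 − (-25) = 21 dB; output overshoot = GR / (R − 1) = 21 / 7 = 3 dB.
Threshold = output − output overshoot = -25 − 3 = -28 dBFS.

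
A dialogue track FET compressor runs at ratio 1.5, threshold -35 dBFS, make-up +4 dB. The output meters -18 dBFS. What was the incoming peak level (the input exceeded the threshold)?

Remove make-up: -18 − 4 = -22 dBFS.
That's 13 dB above the -35 dBFS threshold.
Input overshoot = R × output overshoot = 19.5 dB → input = -35 + 19.5 = -15.5 dBFS.

-15.5 dBFS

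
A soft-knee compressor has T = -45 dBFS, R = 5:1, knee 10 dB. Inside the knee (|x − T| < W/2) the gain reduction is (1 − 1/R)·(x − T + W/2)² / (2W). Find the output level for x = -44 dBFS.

-45.44 dBFS

x − T + W/2 = -44 − (-45) + 5 = 6.
GR = (1 − 1/5) × 6² / 20 = 0.8 × 36 / 20 = 1.44 dB.
Output = -44 − 1.44 = -45.44 dBFS.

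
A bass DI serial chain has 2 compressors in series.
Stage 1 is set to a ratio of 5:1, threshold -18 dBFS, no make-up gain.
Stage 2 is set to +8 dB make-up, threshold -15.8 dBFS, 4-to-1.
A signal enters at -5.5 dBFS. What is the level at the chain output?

Stage 1: -5.5 dBFS is 12.5 dB over -18 dBFS; at 5:1 that becomes 2.5 dB over, giving -15.5 dBFS.
Stage 2: 0.3 dB above -15.8 dBFS, reduced 4:1 to 0.075 dB above → -15.725 dBFS; +8 dB make-up → -7.725 dBFS.

-7.725 dBFS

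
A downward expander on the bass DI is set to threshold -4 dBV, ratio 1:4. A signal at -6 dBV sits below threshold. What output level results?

Undershoot = (-4) − (-6) = 2 dB.
At 1:4, that expands to 8 dB under threshold.
Output = -4 − 8 = -12 dBV.

-12 dBV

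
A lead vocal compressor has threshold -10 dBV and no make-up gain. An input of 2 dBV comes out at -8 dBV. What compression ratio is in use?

Input overshoot = 2 − (-10) = 12 dB; output overshoot = -8 − (-10) = 2 dB.
Ratio = 12 / 2 = 6.

6:1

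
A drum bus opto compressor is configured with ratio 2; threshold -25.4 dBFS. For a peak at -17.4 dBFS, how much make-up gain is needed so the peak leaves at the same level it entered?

4 dB

Without make-up, output = threshold + overshoot/2 = -25.4 + 4 = -21.4 dBFS.
Gap to target: 4 dB.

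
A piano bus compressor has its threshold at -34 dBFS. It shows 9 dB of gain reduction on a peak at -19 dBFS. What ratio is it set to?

Input overshoot = -19 − (-34) = 15 dB.
Output overshoot = 15 − 9 = 6 dB.
Ratio = input overshoot / output overshoot = 15 / 6 = 2.5.

2.5:1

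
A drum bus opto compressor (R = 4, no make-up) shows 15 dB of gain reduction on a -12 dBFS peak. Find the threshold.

-32 dBFS

Let T be the threshold. Output overshoot = (input overshoot)/R, so -27 − T = (-12 − T)/4.
4·(-27 − T) = -12 − T → 3·T = -108 − (-12) = -96.
T = -96/3 = -32 dBFS.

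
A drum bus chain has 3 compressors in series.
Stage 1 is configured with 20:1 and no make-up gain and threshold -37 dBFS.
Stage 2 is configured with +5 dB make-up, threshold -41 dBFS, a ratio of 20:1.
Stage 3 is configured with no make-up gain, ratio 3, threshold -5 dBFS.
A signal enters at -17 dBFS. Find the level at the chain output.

-35.75 dBFS

Stage 1: -17 dBFS is 20 dB over -37 dBFS; at 20:1 that becomes 1 dB over, giving -36 dBFS.
Stage 2: 5 dB above -41 dBFS, reduced 20:1 to 0.25 dB above → -40.75 dBFS; +5 dB make-up → -35.75 dBFS.
Stage 3: below threshold (-35.75 ≤ -5); passes unchanged; output -35.75 dBFS.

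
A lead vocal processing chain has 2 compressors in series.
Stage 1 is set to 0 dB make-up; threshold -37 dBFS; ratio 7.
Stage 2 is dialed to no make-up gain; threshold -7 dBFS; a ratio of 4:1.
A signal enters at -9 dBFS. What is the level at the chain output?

-33 dBFS

Stage 1: -9 dBFS is 28 dB over -37 dBFS; at 7:1 that becomes 4 dB over, giving -33 dBFS.
Stage 2: -33 dBFS ≤ -7 dBFS, so stage 2 doesn't engage; output -33 dBFS.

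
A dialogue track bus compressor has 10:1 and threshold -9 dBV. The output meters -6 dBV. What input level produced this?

21 dBV

Post-compression overshoot = -6 − (-9) = 3 dB.
Before 10:1 compression the overshoot was 3 × 10 = 30 dB, so input = -9 + 30 = 21 dBV.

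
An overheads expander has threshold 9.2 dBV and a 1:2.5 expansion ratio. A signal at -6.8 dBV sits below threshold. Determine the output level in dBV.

The input is 16 dB below the 9.2 dBV threshold.
A 1:2.5 expander multiplies undershoot by 2.5: 16 × 2.5 = 40 dB below threshold.
Output = 9.2 − 40 = -30.8 dBV.

-30.8 dBV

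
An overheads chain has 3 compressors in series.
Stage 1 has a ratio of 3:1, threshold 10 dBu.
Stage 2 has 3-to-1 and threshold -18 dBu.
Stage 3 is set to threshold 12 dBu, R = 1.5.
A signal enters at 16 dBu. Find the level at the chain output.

-8 dBu

Stage 1: overshoot 6 dB → 6/3 = 2 dB → 12 dBu.
Stage 2: overshoot 30 dB → 30/3 = 10 dB → -8 dBu.
Stage 3: below threshold (-8 ≤ 12); passes unchanged; output -8 dBu.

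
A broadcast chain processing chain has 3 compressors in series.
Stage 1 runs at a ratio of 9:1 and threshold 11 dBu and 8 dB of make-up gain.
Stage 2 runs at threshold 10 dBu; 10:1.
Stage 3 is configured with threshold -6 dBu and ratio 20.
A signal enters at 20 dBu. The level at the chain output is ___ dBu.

Stage 1: 20 dBu is 9 dB over 11 dBu; at 9:1 that becomes 1 dB over, giving 12 dBu; +8 dB make-up → 20 dBu.
Stage 2: overshoot 10 dB → 10/10 = 1 dB → 11 dBu.
Stage 3: 11 dBu is 17 dB over -6 dBu; at 20:1 that becomes 0.85 dB over, giving -5.15 dBu.

-5.15 dBu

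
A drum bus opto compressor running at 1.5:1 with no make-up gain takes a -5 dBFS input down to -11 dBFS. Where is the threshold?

Let T be the threshold. Output overshoot = (input overshoot)/R, so -11 − T = (-5 − T)/1.5.
1.5·(-11 − T) = -5 − T → 0.5·T = -16.5 − (-5) = -11.5.
T = -11.5/0.5 = -23 dBFS.

-23 dBFS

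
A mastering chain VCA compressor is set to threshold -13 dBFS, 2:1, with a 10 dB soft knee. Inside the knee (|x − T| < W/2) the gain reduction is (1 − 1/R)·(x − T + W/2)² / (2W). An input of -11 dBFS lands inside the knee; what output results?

x − T + W/2 = -11 − (-13) + 5 = 7.
GR = (1 − 1/2) × 7² / 20 = 0.5 × 49 / 20 = 1.225 dB.
Output = -11 − 1.225 = -12.225 dBFS.

-12.225 dBFS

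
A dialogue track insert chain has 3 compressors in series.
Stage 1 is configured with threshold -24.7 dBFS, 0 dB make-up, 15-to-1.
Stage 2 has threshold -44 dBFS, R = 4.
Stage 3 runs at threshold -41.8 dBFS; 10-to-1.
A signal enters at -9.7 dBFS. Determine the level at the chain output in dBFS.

Stage 1: 15 dB above -24.7 dBFS, reduced 15:1 to 1 dB above → -23.7 dBFS.
Stage 2: overshoot 20.3 dB → 20.3/4 = 5.075 dB → -38.925 dBFS.
Stage 3: overshoot 2.875 dB → 2.875/10 = 0.2875 dB → -41.5125 dBFS.

-41.5125 dBFS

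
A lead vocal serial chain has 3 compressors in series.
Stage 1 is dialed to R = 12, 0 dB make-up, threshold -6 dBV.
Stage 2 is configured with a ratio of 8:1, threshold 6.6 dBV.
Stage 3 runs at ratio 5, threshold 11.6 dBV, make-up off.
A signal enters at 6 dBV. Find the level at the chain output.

-5 dBV

Stage 1: 12 dB above -6 dBV, reduced 12:1 to 1 dB above → -5 dBV.
Stage 2: -5 dBV ≤ 6.6 dBV, so stage 2 doesn't engage; output -5 dBV.
Stage 3: -5 dBV is at or below the 11.6 dBV threshold — no compression; output -5 dBV.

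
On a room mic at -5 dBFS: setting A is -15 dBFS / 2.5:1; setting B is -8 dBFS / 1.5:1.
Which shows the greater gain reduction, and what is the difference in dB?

A: GR = 10 − 10/2.5 = 6 dB.
B: GR = 3 − 3/1.5 = 1 dB.
A applies 5 dB more gain reduction.

A, by 5 dB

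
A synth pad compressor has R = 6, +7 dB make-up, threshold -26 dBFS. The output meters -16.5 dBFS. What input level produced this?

Stripping the +7 dB make-up gives -23.5 dBFS at the gain stage.
That's 2.5 dB above the -26 dBFS threshold.
Before 6:1 compression the overshoot was 2.5 × 6 = 15 dB, so input = -26 + 15 = -11 dBFS.

-11 dBFS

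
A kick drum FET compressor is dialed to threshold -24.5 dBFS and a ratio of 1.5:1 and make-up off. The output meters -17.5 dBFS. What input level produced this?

That's 7 dB above the -24.5 dBFS threshold.
Before 1.5:1 compression the overshoot was 7 × 1.5 = 10.5 dB, so input = -24.5 + 10.5 = -14 dBFS.

-14 dBFS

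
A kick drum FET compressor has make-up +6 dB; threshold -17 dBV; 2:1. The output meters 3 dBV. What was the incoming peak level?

Before make-up, the level was 3 − 6 = -3 dBV.
That's 14 dB above the -17 dBV threshold.
Input overshoot = R × output overshoot = 28 dB → input = -17 + 28 = 11 dBV.

11 dBV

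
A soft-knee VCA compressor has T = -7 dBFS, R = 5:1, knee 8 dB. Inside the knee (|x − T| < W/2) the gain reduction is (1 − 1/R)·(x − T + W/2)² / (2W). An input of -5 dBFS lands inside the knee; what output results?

-6.8 dBFS

x − T + W/2 = -5 − (-7) + 4 = 6.
GR = (1 − 1/5) × 6² / 16 = 0.8 × 36 / 16 = 1.8 dB.
Output = -5 − 1.8 = -6.8 dBFS.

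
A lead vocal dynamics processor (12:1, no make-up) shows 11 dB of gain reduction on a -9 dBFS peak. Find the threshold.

-21 dBFS

Let T be the threshold. Output overshoot = (input overshoot)/R, so -20 − T = (-9 − T)/12.
12·(-20 − T) = -9 − T → 11·T = -240 − (-9) = -231.
T = -231/11 = -21 dBFS.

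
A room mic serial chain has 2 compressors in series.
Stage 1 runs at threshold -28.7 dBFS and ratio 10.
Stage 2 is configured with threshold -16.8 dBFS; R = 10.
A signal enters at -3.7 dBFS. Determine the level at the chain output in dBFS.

Stage 1: overshoot 25 dB → 25/10 = 2.5 dB → -26.2 dBFS.
Stage 2: -26.2 dBFS is at or below the -16.8 dBFS threshold — no compression; output -26.2 dBFS.

-26.2 dBFS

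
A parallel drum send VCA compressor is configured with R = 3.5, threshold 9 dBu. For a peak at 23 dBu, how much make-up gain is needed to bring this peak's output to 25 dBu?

Without make-up, output = threshold + overshoot/3.5 = 9 + 4 = 13 dBu.
Gap to target: 12 dB.

12 dB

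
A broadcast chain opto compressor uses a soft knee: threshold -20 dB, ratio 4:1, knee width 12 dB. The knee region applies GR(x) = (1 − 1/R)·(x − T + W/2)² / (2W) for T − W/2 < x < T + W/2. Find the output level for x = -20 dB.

-21.125 dB

x − T + W/2 = -20 − (-20) + 6 = 6.
GR = (1 − 1/4) × 6² / 24 = 0.75 × 36 / 24 = 1.125 dB.
Output = -20 − 1.125 = -21.125 dB.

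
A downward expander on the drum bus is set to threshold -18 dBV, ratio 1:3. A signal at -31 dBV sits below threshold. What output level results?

Undershoot = (-18) − (-31) = 13 dB.
At 1:3, that expands to 39 dB under threshold.
Output = -18 − 39 = -57 dBV.

-57 dBV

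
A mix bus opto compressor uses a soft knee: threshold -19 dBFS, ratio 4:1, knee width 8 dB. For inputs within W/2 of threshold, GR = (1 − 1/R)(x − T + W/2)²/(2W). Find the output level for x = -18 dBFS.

x − T + W/2 = -18 − (-19) + 4 = 5.
GR = (1 − 1/4) × 5² / 16 = 0.75 × 25 / 16 = 1.171875 dB.
Output = -18 − 1.171875 = -19.171875 dBFS.

-19.171875 dBFS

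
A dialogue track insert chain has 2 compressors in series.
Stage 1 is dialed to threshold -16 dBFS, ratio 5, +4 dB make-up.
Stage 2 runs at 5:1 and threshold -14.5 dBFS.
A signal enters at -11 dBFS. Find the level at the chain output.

Stage 1: overshoot 5 dB → 5/5 = 1 dB → -15 dBFS; +4 dB make-up → -11 dBFS.
Stage 2: -11 dBFS is 3.5 dB over -14.5 dBFS; at 5:1 that becomes 0.7 dB over, giving -13.8 dBFS.

-13.8 dBFS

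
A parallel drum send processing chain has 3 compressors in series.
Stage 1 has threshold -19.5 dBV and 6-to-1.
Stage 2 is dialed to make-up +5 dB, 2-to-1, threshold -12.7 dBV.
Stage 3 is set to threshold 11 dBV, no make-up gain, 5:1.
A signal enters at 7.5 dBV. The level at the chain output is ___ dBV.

-10 dBV

Stage 1: overshoot 27 dB → 27/6 = 4.5 dB → -15 dBV.
Stage 2: -15 dBV ≤ -12.7 dBV, so stage 2 doesn't engage; make-up brings it to -10 dBV.
Stage 3: -10 dBV ≤ 11 dBV, so stage 3 doesn't engage; output -10 dBV.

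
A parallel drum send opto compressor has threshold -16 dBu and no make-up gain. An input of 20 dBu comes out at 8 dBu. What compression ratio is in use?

Input overshoot = 20 − (-16) = 36 dB; output overshoot = 8 − (-16) = 24 dB.
Ratio = 36 / 24 = 1.5.

1.5:1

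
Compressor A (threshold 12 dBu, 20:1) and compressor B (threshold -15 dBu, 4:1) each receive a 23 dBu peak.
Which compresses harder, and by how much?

A: overshoot 11 dB → output overshoot 0.55 dB → GR 10.45 dB.
B: overshoot 38 dB → output overshoot 9.5 dB → GR 28.5 dB.
B applies 18.05 dB more gain reduction.

B, by 18.05 dB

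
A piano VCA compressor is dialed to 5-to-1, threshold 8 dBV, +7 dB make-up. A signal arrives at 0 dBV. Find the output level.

7 dBV

0 dBV is 8 dB below the 8 dBV threshold, so no gain reduction is applied.
Make-up gain adds 7 dB: 0 + 7 = 7 dBV.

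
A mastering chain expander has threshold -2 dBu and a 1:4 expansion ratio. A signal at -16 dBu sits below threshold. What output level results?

-58 dBu

Below threshold, a 1:4 expander applies gain = (4−1)×(T − x) of attenuation.
(4−1) × 14 = 42 dB, so output = -16 − 42 = -58 dBu.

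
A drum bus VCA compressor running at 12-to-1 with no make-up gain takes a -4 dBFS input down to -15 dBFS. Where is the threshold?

-16 dBFS

Gain reduction = -4 − (-15) = 11 dB; output overshoot = GR / (R − 1) = 11 / 11 = 1 dB.
Threshold = output − output overshoot = -15 − 1 = -16 dBFS.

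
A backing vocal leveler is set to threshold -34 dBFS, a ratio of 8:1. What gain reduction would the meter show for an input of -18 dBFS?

14 dB

Overshoot = -18 − (-34) = 16 dB.
After 8:1 compression the overshoot becomes 16/8 = 2 dB.
Gain reduction = 16 − 2 = 14 dB.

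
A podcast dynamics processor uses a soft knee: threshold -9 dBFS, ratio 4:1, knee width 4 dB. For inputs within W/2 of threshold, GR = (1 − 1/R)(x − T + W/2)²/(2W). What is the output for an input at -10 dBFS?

x − T + W/2 = -10 − (-9) + 2 = 1.
GR = (1 − 1/4) × 1² / 8 = 0.75 × 1 / 8 = 0.09375 dB.
Output = -10 − 0.09375 = -10.09375 dBFS.

-10.09375 dBFS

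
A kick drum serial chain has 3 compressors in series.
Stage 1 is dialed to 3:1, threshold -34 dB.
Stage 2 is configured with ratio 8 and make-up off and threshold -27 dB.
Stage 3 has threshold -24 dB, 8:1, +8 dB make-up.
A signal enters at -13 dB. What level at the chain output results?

-19 dB

Stage 1: -13 dB is 21 dB over -34 dB; at 3:1 that becomes 7 dB over, giving -27 dB.
Stage 2: below threshold (-27 ≤ -27); passes unchanged; output -27 dB.
Stage 3: -27 dB ≤ -24 dB, so stage 3 doesn't engage; make-up brings it to -19 dB.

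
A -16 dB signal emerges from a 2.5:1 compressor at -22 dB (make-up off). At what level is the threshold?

Gain reduction = -16 − (-22) = 6 dB; output overshoot = GR / (R − 1) = 6 / 1.5 = 4 dB.
Threshold = output − output overshoot = -22 − 4 = -26 dB.

-26 dB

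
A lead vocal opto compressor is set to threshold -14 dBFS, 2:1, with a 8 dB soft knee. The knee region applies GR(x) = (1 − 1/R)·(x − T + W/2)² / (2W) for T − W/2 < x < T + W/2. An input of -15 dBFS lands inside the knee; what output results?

-15.28125 dBFS

x − T + W/2 = -15 − (-14) + 4 = 3.
GR = (1 − 1/2) × 3² / 16 = 0.5 × 9 / 16 = 0.28125 dB.
Output = -15 − 0.28125 = -15.28125 dBFS.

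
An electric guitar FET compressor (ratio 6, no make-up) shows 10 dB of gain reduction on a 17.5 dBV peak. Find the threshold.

5.5 dBV

Input is 12 dB above T (since output overshoot × R = input overshoot: (7.5 − T)·6 = 17.5 − T gives T = 5.5 dBV).
Check: 5.5 + (17.5 − 5.5)/6 = 5.5 + 2 = 7.5 dBV. ✓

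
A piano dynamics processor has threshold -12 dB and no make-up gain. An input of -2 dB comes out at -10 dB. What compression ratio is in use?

Input overshoot = -2 − (-12) = 10 dB; output overshoot = -10 − (-12) = 2 dB.
Ratio = 10 / 2 = 5.

5:1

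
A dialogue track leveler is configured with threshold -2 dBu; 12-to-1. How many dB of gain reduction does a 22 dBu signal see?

The signal is 24 dB above threshold.
After 12:1 compression the overshoot becomes 24/12 = 2 dB.
So the signal is attenuated by 24 − 2 = 22 dB.

22 dB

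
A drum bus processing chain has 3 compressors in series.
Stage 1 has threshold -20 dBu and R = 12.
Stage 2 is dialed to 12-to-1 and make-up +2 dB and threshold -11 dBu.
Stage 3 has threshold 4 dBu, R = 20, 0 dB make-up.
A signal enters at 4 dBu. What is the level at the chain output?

Stage 1: 24 dB above -20 dBu, reduced 12:1 to 2 dB above → -18 dBu.
Stage 2: -18 dBu is at or below the -11 dBu threshold — no compression; make-up brings it to -16 dBu.
Stage 3: -16 dBu is at or below the 4 dBu threshold — no compression; output -16 dBu.

-16 dBu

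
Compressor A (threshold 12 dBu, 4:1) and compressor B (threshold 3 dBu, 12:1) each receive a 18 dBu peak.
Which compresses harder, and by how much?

A: GR = 6 − 6/4 = 4.5 dB.
B: GR = 15 − 15/12 = 13.75 dB.
Difference: 9.25 dB in favour of B.

B, by 9.25 dB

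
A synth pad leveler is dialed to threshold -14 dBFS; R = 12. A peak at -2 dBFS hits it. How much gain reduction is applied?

The signal is 12 dB above threshold.
At 12:1, output sits 12/12 = 1 dB above threshold.
Gain reduction = 12 − 1 = 11 dB.

11 dB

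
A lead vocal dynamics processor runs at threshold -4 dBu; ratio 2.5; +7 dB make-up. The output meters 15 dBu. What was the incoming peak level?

26 dBu

Remove make-up: 15 − 7 = 8 dBu.
The compressed level sits 8 − (-4) = 12 dB over threshold.
Before 2.5:1 compression the overshoot was 12 × 2.5 = 30 dB, so input = -4 + 30 = 26 dBu.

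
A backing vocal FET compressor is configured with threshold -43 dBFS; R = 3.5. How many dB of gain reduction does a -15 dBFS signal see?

20 dB

Overshoot = -15 − (-43) = 28 dB.
At 3.5:1, output sits 28/3.5 = 8 dB above threshold.
So the signal is attenuated by 28 − 8 = 20 dB.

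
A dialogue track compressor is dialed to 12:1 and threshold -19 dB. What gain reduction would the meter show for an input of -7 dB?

11 dB

-7 dB exceeds the threshold by 12 dB.
A 12:1 ratio leaves 1 dB of that excess.
GR = overshoot in − overshoot out = 12 − 1 = 11 dB.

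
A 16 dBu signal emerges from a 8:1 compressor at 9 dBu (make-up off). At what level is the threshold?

8 dBu

Input is 8 dB above T (since output overshoot × R = input overshoot: (9 − T)·8 = 16 − T gives T = 8 dBu).
Check: 8 + (16 − 8)/8 = 8 + 1 = 9 dBu. ✓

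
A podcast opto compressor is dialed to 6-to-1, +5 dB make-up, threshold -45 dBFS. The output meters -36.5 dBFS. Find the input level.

Remove make-up: -36.5 − 5 = -41.5 dBFS.
The compressed level sits -41.5 − (-45) = 3.5 dB over threshold.
Input overshoot = R × output overshoot = 21 dB → input = -45 + 21 = -24 dBFS.

-24 dBFS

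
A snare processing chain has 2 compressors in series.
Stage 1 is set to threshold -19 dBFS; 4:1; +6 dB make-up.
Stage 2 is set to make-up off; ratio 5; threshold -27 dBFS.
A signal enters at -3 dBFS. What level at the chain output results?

-23.4 dBFS

Stage 1: -3 dBFS is 16 dB over -19 dBFS; at 4:1 that becomes 4 dB over, giving -15 dBFS; +6 dB make-up → -9 dBFS.
Stage 2: overshoot 18 dB → 18/5 = 3.6 dB → -23.4 dBFS.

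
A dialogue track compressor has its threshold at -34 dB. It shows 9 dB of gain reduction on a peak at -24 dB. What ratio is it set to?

10:1

Input overshoot = -24 − (-34) = 10 dB.
Output overshoot = 10 − 9 = 1 dB.
Ratio = input overshoot / output overshoot = 10 / 1 = 10.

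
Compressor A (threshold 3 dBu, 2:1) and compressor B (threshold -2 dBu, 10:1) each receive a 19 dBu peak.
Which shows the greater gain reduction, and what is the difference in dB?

A: GR = 16 − 16/2 = 8 dB.
B: GR = 21 − 21/10 = 18.9 dB.
B applies 10.9 dB more gain reduction.

B, by 10.9 dB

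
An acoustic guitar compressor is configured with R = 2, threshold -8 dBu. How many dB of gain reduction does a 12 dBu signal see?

12 dBu exceeds the threshold by 20 dB.
A 2:1 ratio leaves 10 dB of that excess.
So the signal is attenuated by 20 − 10 = 10 dB.

10 dB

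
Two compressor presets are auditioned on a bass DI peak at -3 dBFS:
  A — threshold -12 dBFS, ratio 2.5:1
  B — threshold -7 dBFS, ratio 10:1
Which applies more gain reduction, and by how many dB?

A: overshoot 9 dB → output overshoot 3.6 dB → GR 5.4 dB.
B: overshoot 4 dB → output overshoot 0.4 dB → GR 3.6 dB.
A applies 1.8 dB more gain reduction.

A, by 1.8 dB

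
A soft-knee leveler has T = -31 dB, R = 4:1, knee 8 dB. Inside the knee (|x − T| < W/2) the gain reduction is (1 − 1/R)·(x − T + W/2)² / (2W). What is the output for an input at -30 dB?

x − T + W/2 = -30 − (-31) + 4 = 5.
GR = (1 − 1/4) × 5² / 16 = 0.75 × 25 / 16 = 1.171875 dB.
Output = -30 − 1.171875 = -31.171875 dB.

-31.171875 dB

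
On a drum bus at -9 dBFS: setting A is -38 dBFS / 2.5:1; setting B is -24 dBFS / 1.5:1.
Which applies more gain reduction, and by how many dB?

A: GR = 29 − 29/2.5 = 17.4 dB.
B: GR = 15 − 15/1.5 = 5 dB.
A applies 12.4 dB more gain reduction.

A, by 12.4 dB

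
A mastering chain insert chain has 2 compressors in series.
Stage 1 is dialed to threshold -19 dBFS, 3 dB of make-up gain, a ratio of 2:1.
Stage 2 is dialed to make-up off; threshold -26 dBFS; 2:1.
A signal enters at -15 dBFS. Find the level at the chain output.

Stage 1: 4 dB above -19 dBFS, reduced 2:1 to 2 dB above → -17 dBFS; +3 dB make-up → -14 dBFS.
Stage 2: 12 dB above -26 dBFS, reduced 2:1 to 6 dB above → -20 dBFS.

-20 dBFS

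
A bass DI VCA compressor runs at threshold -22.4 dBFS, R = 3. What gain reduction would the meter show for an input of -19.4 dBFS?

2 dB

-19.4 dBFS exceeds the threshold by 3 dB.
After 3:1 compression the overshoot becomes 3/3 = 1 dB.
Gain reduction = 3 − 1 = 2 dB.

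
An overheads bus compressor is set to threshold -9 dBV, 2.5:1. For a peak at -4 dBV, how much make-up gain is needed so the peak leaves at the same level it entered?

Without make-up, output = threshold + overshoot/2.5 = -9 + 2 = -7 dBV.
Gap to target: 3 dB.

3 dB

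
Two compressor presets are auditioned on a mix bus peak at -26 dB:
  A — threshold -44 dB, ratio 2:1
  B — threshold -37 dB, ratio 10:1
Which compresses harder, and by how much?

A: GR = 18 − 18/2 = 9 dB.
B: GR = 11 − 11/10 = 9.9 dB.
B reduces 0.9 dB more.

B, by 0.9 dB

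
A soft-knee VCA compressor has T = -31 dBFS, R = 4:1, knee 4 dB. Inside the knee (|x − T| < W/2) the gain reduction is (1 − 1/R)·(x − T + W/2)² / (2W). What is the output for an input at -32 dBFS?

x − T + W/2 = -32 − (-31) + 2 = 1.
GR = (1 − 1/4) × 1² / 8 = 0.75 × 1 / 8 = 0.09375 dB.
Output = -32 − 0.09375 = -32.09375 dBFS.

-32.09375 dBFS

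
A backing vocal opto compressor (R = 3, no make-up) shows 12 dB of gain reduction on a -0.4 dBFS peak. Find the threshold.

Let T be the threshold. Output overshoot = (input overshoot)/R, so -12.4 − T = (-0.4 − T)/3.
3·(-12.4 − T) = -0.4 − T → 2·T = -37.2 − (-0.4) = -36.8.
T = -36.8/2 = -18.4 dBFS.

-18.4 dBFS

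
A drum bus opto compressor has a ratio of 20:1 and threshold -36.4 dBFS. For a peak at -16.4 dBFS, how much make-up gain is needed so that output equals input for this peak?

The peak compresses to -36.4 + 20/20 = -35.4 dBFS.
To reach -16.4 dBFS requires -16.4 − (-35.4) = 19 dB of make-up.

19 dB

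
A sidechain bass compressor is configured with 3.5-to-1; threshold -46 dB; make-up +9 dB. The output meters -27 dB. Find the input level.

Before make-up, the level was -27 − 9 = -36 dB.
Post-compression overshoot = -36 − (-46) = 10 dB.
Input overshoot = R × output overshoot = 35 dB → input = -46 + 35 = -11 dB.

-11 dB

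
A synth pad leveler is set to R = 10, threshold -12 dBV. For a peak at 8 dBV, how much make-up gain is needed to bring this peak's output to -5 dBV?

5 dB

Without make-up, output = threshold + overshoot/10 = -12 + 2 = -10 dBV.
Gap to target: 5 dB.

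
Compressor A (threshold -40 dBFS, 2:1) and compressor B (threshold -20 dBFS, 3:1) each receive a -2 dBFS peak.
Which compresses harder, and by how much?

A, by 7 dB

A: GR = 38 − 38/2 = 19 dB.
B: GR = 18 − 18/3 = 12 dB.
Difference: 7 dB in favour of A.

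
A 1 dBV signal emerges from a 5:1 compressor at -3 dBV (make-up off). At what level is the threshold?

-4 dBV

Input is 5 dB above T (since output overshoot × R = input overshoot: (-3 − T)·5 = 1 − T gives T = -4 dBV).
Check: -4 + (1 − (-4))/5 = -4 + 1 = -3 dBV. ✓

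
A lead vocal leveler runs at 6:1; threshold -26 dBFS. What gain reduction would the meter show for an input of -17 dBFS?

Overshoot = -17 − (-26) = 9 dB.
At 6:1, output sits 9/6 = 1.5 dB above threshold.
Gain reduction = 9 − 1.5 = 7.5 dB.

7.5 dB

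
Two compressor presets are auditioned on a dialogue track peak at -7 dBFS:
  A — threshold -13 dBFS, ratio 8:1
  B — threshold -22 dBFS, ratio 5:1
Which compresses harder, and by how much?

B, by 6.75 dB

A: 6 dB over, compressed to 0.75 dB over, so 5.25 dB of GR.
B: 15 dB over, compressed to 3 dB over, so 12 dB of GR.
B applies 6.75 dB more gain reduction.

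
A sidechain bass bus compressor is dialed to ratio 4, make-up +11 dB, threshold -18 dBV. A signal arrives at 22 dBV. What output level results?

3 dBV

22 dBV sits 40 dB over threshold.
4:1 compression reduces that to 40/4 = 10 dB over.
Output = -18 + 10 = -8 dBV; make-up adds 11 dB, giving 3 dBV.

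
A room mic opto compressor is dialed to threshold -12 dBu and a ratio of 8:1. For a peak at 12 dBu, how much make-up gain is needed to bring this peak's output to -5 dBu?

4 dB

Without make-up, output = threshold + overshoot/8 = -12 + 3 = -9 dBu.
Gap to target: 4 dB.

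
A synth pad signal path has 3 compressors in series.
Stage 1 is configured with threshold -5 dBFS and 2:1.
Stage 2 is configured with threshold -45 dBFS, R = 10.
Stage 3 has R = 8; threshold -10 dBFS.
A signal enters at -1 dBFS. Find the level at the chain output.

-40.8 dBFS

Stage 1: 4 dB above -5 dBFS, reduced 2:1 to 2 dB above → -3 dBFS.
Stage 2: 42 dB above -45 dBFS, reduced 10:1 to 4.2 dB above → -40.8 dBFS.
Stage 3: -40.8 dBFS is at or below the -10 dBFS threshold — no compression; output -40.8 dBFS.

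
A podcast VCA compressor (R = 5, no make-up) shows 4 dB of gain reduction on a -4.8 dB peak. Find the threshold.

-9.8 dB

Let T be the threshold. Output overshoot = (input overshoot)/R, so -8.8 − T = (-4.8 − T)/5.
5·(-8.8 − T) = -4.8 − T → 4·T = -44 − (-4.8) = -39.2.
T = -39.2/4 = -9.8 dB.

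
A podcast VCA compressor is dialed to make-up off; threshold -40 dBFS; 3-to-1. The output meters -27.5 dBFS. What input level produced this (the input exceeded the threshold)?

The compressed level sits -27.5 − (-40) = 12.5 dB over threshold.
Input overshoot = R × output overshoot = 37.5 dB → input = -40 + 37.5 = -2.5 dBFS.

-2.5 dBFS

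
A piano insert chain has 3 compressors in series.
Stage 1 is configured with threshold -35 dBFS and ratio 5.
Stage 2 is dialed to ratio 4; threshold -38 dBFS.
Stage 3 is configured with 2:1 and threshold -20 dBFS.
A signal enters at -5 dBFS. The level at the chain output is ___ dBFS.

Stage 1: -5 dBFS is 30 dB over -35 dBFS; at 5:1 that becomes 6 dB over, giving -29 dBFS.
Stage 2: 9 dB above -38 dBFS, reduced 4:1 to 2.25 dB above → -35.75 dBFS.
Stage 3: -35.75 dBFS ≤ -20 dBFS, so stage 3 doesn't engage; output -35.75 dBFS.

-35.75 dBFS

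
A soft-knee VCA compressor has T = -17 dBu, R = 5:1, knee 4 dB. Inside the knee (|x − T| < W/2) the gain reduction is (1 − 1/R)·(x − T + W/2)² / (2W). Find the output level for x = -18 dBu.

-18.1 dBu

x − T + W/2 = -18 − (-17) + 2 = 1.
GR = (1 − 1/5) × 1² / 8 = 0.8 × 1 / 8 = 0.1 dB.
Output = -18 − 0.1 = -18.1 dBu.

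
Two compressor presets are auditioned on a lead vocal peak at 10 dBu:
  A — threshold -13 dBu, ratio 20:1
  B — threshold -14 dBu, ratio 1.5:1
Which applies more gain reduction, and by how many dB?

A, by 13.85 dB

A: overshoot 23 dB → output overshoot 1.15 dB → GR 21.85 dB.
B: overshoot 24 dB → output overshoot 16 dB → GR 8 dB.
A applies 13.85 dB more gain reduction.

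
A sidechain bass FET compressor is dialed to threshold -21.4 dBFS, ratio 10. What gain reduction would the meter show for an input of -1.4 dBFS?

18 dB

Overshoot = -1.4 − (-21.4) = 20 dB.
After 10:1 compression the overshoot becomes 20/10 = 2 dB.
Gain reduction = 20 − 2 = 18 dB.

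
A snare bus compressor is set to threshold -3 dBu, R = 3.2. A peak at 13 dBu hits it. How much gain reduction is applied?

The signal is 16 dB above threshold.
After 3.2:1 compression the overshoot becomes 16/3.2 = 5 dB.
GR = overshoot in − overshoot out = 16 − 5 = 11 dB.

11 dB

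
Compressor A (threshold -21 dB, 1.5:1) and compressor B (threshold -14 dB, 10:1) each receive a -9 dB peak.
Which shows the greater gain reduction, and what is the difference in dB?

A: overshoot 12 dB → output overshoot 8 dB → GR 4 dB.
B: overshoot 5 dB → output overshoot 0.5 dB → GR 4.5 dB.
B reduces 0.5 dB more.

B, by 0.5 dB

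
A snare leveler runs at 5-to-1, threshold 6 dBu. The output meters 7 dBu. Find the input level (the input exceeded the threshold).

The compressed level sits 7 − 6 = 1 dB over threshold.
Input overshoot = R × output overshoot = 5 dB → input = 6 + 5 = 11 dBu.

11 dBu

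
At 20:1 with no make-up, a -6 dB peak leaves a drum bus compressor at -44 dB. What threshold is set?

-46 dB

Input is 40 dB above T (since output overshoot × R = input overshoot: (-44 − T)·20 = -6 − T gives T = -46 dB).
Check: -46 + (-6 − (-46))/20 = -46 + 2 = -44 dB. ✓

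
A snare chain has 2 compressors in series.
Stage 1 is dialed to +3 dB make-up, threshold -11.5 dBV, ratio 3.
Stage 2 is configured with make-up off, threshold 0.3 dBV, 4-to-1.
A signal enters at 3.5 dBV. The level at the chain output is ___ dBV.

-3.5 dBV

Stage 1: 15 dB above -11.5 dBV, reduced 3:1 to 5 dB above → -6.5 dBV; +3 dB make-up → -3.5 dBV.
Stage 2: -3.5 dBV ≤ 0.3 dBV, so stage 2 doesn't engage; output -3.5 dBV.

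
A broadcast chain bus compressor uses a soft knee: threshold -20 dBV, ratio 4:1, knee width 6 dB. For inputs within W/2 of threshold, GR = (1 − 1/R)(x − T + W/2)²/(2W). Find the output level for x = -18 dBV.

-19.5625 dBV

x − T + W/2 = -18 − (-20) + 3 = 5.
GR = (1 − 1/4) × 5² / 12 = 0.75 × 25 / 12 = 1.5625 dB.
Output = -18 − 1.5625 = -19.5625 dBV.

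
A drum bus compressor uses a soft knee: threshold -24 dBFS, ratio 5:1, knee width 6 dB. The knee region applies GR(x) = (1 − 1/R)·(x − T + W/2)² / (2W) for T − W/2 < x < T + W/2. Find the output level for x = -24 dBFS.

-24.6 dBFS

x − T + W/2 = -24 − (-24) + 3 = 3.
GR = (1 − 1/5) × 3² / 12 = 0.8 × 9 / 12 = 0.6 dB.
Output = -24 − 0.6 = -24.6 dBFS.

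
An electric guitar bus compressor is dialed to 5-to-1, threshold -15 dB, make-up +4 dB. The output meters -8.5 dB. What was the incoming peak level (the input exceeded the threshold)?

-2.5 dB

Remove make-up: -8.5 − 4 = -12.5 dB.
That's 2.5 dB above the -15 dB threshold.
Input overshoot = R × output overshoot = 12.5 dB → input = -15 + 12.5 = -2.5 dB.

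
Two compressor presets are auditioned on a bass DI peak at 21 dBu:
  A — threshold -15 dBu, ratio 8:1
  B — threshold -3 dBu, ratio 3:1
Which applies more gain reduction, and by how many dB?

A, by 15.5 dB

A: GR = 36 − 36/8 = 31.5 dB.
B: GR = 24 − 24/3 = 16 dB.
A reduces 15.5 dB more.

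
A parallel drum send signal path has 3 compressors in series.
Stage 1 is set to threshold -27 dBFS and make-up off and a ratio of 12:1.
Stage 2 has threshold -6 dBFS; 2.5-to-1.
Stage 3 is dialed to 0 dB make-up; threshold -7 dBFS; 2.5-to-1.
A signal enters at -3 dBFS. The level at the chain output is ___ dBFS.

-25 dBFS

Stage 1: overshoot 24 dB → 24/12 = 2 dB → -25 dBFS.
Stage 2: below threshold (-25 ≤ -6); passes unchanged; output -25 dBFS.
Stage 3: -25 dBFS is at or below the -7 dBFS threshold — no compression; output -25 dBFS.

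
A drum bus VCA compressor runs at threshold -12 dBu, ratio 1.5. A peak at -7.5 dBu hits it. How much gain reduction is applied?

Overshoot = -7.5 − (-12) = 4.5 dB.
At 1.5:1, output sits 4.5/1.5 = 3 dB above threshold.
So the signal is attenuated by 4.5 − 3 = 1.5 dB.

1.5 dB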